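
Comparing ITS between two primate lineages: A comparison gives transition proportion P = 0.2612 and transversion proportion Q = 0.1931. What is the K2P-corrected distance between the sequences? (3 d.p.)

Under the Kimura two-parameter model, d = −½ ln(1 − 2P − Q) − ¼ ln(1 − 2Q).
1 − 2P − Q = 0.2845, giving −½ ln(0.2845) = 0.628511.
1 − 2Q = 0.6138, giving −¼ ln(0.6138) = 0.122022.
d = 0.628511 + 0.122022 = 0.750533.

0.751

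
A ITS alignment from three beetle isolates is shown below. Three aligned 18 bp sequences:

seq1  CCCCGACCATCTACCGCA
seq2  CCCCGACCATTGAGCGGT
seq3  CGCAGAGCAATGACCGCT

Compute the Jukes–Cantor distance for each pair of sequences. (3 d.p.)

seq1–seq2: 5/18 sites differ → p ≈ 0.277778, d = −0.75 ln(1 − 0.370371) = 0.346968 ≈ 0.347.
seq1–seq3: 7/18 sites differ → p ≈ 0.388889, d = −0.75 ln(1 − 0.518519) = 0.548166 ≈ 0.548.
seq2–seq3: 6/18 sites differ → p ≈ 0.333333, d = −0.75 ln(1 − 0.444444) = 0.440839 ≈ 0.441.

d(seq1,seq2) = 0.347, d(seq1,seq3) = 0.548, d(seq2,seq3) = 0.441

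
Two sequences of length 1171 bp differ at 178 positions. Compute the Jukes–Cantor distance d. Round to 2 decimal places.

0.17

p = 178/1171 ≈ 0.152007.
d = −(3/4) ln(1 − 4p/3) = −0.75 ln(1 − 0.202676) = −0.75 ln(0.797324)
  = −0.75 × (-0.226494) = 0.169871 substitutions/site.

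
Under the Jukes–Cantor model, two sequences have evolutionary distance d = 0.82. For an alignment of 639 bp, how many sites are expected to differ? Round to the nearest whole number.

319

Invert JC69: p = (3/4)(1 − e^(−4d/3)) = 0.75 × (1 − e^(-1.093333)) = 0.75 × (1 − 0.335098) = 0.498677.
Expected differing sites = pL ≈ 0.498677 × 639 = 318.654603 ≈ 319.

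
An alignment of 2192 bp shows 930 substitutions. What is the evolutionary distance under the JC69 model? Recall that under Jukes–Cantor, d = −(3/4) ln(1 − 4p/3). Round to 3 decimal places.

p = 930/2192 ≈ 0.42427.
d = −(3/4) ln(1 − 4p/3) = −0.75 ln(1 − 0.565693) = −0.75 ln(0.434307)
  = −0.75 × (-0.834004) = 0.625503 substitutions/site.

0.626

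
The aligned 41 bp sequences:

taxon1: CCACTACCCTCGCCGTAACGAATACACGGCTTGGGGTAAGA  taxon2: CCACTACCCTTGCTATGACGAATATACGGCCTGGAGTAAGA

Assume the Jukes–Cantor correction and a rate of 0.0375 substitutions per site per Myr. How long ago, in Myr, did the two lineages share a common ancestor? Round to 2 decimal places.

2.58

The sequences differ at 7 of 41 sites (11, 14, 15, 17, 25, 31, 35), so p = 7/41 ≈ 0.170732.
d = −(3/4) ln(1 − 4p/3) = −0.75 ln(1 − 0.227643) = −0.75 ln(0.772357)
  = −0.75 × (-0.258308) = 0.193731 substitutions/site.
Under a molecular clock d = 2μt, so t = d/(2μ) = 0.193731 / (2 × 0.0375) = 2.58 Myr.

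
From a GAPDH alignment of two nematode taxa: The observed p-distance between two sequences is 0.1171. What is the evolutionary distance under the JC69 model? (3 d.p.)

0.127

d = −(3/4) ln(1 − 4p/3) = −0.75 ln(1 − 0.156133) = −0.75 ln(0.843867)
  = −0.75 × (-0.169760) = 0.127320 substitutions/site.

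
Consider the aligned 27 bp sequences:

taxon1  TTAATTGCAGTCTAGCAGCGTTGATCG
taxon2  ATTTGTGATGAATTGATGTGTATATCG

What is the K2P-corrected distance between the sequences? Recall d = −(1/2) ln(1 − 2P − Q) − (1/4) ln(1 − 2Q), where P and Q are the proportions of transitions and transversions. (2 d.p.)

Of 27 sites, 1 differences are transitions and 13 are transversions, so P = 1/27 ≈ 0.037037 and Q = 13/27 ≈ 0.481481.
Under the Kimura two-parameter model, d = −½ ln(1 − 2P − Q) − ¼ ln(1 − 2Q).
1 − 2P − Q = 0.444445, giving −½ ln(0.444445) = 0.405464.
1 − 2Q = 0.037038, giving −¼ ln(0.037038) = 0.823953.
d = 0.405464 + 0.823953 = 1.229417.

1.23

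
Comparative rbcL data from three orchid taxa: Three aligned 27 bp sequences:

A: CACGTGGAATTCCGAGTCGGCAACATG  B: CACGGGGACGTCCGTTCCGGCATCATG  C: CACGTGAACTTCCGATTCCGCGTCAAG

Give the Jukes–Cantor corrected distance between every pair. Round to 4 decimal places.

A–B: 7/27 sites differ → p ≈ 0.259259, d = −0.75 ln(1 − 0.345679) = 0.318118 ≈ 0.3181.
A–C: 7/27 sites differ → p ≈ 0.259259, d = −0.75 ln(1 − 0.345679) = 0.318118 ≈ 0.3181.
B–C: 8/27 sites differ → p ≈ 0.296296, d = −0.75 ln(1 − 0.395061) = 0.376971 ≈ 0.3770.

d(A,B) = 0.3181, d(A,C) = 0.3181, d(B,C) = 0.3770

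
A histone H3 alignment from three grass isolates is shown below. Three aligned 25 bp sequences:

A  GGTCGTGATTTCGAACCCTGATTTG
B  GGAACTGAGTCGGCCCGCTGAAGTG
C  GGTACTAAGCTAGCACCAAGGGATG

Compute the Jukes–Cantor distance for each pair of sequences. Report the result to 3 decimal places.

d(A,B) = 0.663, d(A,C) = 0.766, d(B,C) = 0.766

A–B: 11/25 sites differ → p = 0.44, d = −0.75 ln(1 − 0.586667) = 0.662626 ≈ 0.663.
A–C: 12/25 sites differ → p = 0.48, d = −0.75 ln(1 − 0.64) = 0.766238 ≈ 0.766.
B–C: 12/25 sites differ → p = 0.48, d = −0.75 ln(1 − 0.64) = 0.766238 ≈ 0.766.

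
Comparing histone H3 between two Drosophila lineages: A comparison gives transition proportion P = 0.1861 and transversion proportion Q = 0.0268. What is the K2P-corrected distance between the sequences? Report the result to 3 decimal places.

Under the Kimura two-parameter model, d = −½ ln(1 − 2P − Q) − ¼ ln(1 − 2Q).
1 − 2P − Q = 0.601, giving −½ ln(0.601) = 0.254580.
1 − 2Q = 0.9464, giving −¼ ln(0.9464) = 0.013772.
d = 0.254580 + 0.013772 = 0.268352.

0.268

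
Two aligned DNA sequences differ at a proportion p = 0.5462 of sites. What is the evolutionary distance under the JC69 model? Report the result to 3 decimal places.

0.977

d = −(3/4) ln(1 − 4p/3) = −0.75 ln(1 − 0.728267) = −0.75 ln(0.271733)
  = −0.75 × (-1.302935) = 0.977201 substitutions/site.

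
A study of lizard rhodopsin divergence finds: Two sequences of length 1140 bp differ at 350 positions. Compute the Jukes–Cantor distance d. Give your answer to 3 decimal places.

0.395

p = 350/1140 ≈ 0.307018.
d = −(3/4) ln(1 − 4p/3) = −0.75 ln(1 − 0.409357) = −0.75 ln(0.590643)
  = −0.75 × (-0.526544) = 0.394908 substitutions/site.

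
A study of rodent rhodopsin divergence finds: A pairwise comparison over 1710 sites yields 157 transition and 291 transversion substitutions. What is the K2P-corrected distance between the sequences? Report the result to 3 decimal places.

P = 157/1710 ≈ 0.091813 and Q = 291/1710 ≈ 0.170175.
Under the Kimura two-parameter model, d = −½ ln(1 − 2P − Q) − ¼ ln(1 − 2Q).
1 − 2P − Q = 0.646199, giving −½ ln(0.646199) = 0.218324.
1 − 2Q = 0.65965, giving −¼ ln(0.65965) = 0.104011.
d = 0.218324 + 0.104011 = 0.322335.

0.322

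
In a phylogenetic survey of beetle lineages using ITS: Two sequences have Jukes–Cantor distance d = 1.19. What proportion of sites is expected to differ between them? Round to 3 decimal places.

0.597

p = (3/4)(1 − e^(−4d/3)) = 0.75 × (1 − e^(-1.586667)) = 0.75 × (1 − 0.204606) = 0.596546.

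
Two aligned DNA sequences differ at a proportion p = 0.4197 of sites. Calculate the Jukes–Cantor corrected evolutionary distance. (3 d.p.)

d = −(3/4) ln(1 − 4p/3) = −0.75 ln(1 − 0.5596) = −0.75 ln(0.4404)
  = −0.75 × (-0.820072) = 0.615054 substitutions/site.

0.615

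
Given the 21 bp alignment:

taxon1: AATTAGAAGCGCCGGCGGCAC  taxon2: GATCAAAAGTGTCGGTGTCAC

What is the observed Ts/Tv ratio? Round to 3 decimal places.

6.000

Transitions are A↔G and C↔T; transversions are all other mismatches.
Transitions: 6. Transversions: 1.
R = 6/1 = 6.000.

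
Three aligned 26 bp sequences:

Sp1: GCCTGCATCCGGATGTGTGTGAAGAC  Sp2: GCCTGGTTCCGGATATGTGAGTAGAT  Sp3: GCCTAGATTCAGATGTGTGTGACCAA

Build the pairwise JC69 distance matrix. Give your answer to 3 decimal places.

d(Sp1,Sp2) = 0.276, d(Sp1,Sp3) = 0.334, d(Sp2,Sp3) = 0.539

Sp1–Sp2: 6/26 sites differ → p ≈ 0.230769, d = −0.75 ln(1 − 0.307692) = 0.275793 ≈ 0.276.
Sp1–Sp3: 7/26 sites differ → p ≈ 0.269231, d = −0.75 ln(1 − 0.358975) = 0.333515 ≈ 0.334.
Sp2–Sp3: 10/26 sites differ → p ≈ 0.384615, d = −0.75 ln(1 − 0.51282) = 0.539341 ≈ 0.539.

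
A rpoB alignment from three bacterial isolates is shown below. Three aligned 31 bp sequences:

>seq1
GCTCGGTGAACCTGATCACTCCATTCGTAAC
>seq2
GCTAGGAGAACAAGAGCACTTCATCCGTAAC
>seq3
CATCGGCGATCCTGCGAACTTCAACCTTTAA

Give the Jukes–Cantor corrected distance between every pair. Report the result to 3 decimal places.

seq1–seq2: 7/31 sites differ → p ≈ 0.225806, d = −0.75 ln(1 − 0.301075) = 0.268659 ≈ 0.269.
seq1–seq3: 13/31 sites differ → p ≈ 0.419355, d = −0.75 ln(1 − 0.55914) = 0.614271 ≈ 0.614.
seq2–seq3: 13/31 sites differ → p ≈ 0.419355, d = −0.75 ln(1 − 0.55914) = 0.614271 ≈ 0.614.

d(seq1,seq2) = 0.269, d(seq1,seq3) = 0.614, d(seq2,seq3) = 0.614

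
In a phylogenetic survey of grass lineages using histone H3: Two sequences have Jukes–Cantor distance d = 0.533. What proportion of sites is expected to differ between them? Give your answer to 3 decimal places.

0.382

p = (3/4)(1 − e^(−4d/3)) = 0.75 × (1 − e^(-0.710667)) = 0.75 × (1 − 0.491316) = 0.381513.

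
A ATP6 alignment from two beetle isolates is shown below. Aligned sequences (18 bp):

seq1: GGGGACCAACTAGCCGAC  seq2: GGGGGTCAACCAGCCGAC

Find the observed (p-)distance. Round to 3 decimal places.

The sequences differ at 3 of 18 positions (sites 5, 6, 11).
p = 3/18 = 0.166666… ≈ 0.167 (to 3 d.p.).

0.167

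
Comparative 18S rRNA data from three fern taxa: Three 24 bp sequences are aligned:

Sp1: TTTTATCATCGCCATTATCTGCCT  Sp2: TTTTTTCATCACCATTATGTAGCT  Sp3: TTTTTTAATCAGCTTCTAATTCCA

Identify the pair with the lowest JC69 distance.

Sp1 and Sp2

Sp1–Sp2: 5/24 differ, p = 0.208, d = 0.244.
Sp1–Sp3: 11/24 differ, p = 0.458, d = 0.708.
Sp2–Sp3: 10/24 differ, p = 0.417, d = 0.608.
The smallest distance is between Sp1 and Sp2.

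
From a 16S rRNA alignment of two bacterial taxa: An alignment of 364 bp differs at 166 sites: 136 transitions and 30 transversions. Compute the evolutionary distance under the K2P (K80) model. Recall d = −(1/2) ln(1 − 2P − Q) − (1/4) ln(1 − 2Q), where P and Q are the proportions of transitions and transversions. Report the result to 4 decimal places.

P = 136/364 ≈ 0.373626 and Q = 30/364 ≈ 0.082418.
Under the Kimura two-parameter model, d = −½ ln(1 − 2P − Q) − ¼ ln(1 − 2Q).
1 − 2P − Q = 0.17033, giving −½ ln(0.17033) = 0.885009.
1 − 2Q = 0.835164, giving −¼ ln(0.835164) = 0.045032.
d = 0.885009 + 0.045032 = 0.930041.

0.9300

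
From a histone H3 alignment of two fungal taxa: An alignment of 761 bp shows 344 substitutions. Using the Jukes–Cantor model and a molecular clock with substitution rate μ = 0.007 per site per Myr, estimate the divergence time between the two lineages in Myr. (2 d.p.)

p = 344/761 ≈ 0.452037.
d = −(3/4) ln(1 − 4p/3) = −0.75 ln(1 − 0.602716) = −0.75 ln(0.397284)
  = −0.75 × (-0.923104) = 0.692328 substitutions/site.
Under a molecular clock d = 2μt, so t = d/(2μ) = 0.692328 / (2 × 0.007) = 49.45 Myr.

49.45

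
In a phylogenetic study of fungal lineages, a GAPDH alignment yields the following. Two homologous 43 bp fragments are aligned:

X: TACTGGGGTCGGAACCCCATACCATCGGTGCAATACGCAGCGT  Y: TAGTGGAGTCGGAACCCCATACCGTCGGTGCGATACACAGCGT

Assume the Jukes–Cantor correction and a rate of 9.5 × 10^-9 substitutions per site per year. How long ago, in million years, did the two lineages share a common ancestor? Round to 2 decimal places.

6.65

The sequences differ at 5 of 43 sites (3, 7, 24, 32, 37), so p = 5/43 ≈ 0.116279.
d = −(3/4) ln(1 − 4p/3) = −0.75 ln(1 − 0.155039) = −0.75 ln(0.844961)
  = −0.75 × (-0.168465) = 0.126349 substitutions/site.
Under a molecular clock d = 2μt, so t = d/(2μ) = 0.126349 / (2 × 9.5 × 10^-9) = 6.65 million years.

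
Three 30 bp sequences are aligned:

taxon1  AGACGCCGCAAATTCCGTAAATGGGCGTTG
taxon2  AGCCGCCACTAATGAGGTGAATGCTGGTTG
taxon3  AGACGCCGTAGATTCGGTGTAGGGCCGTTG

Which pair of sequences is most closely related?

taxon1–taxon2: 10/30 differ, p = 0.333, d = 0.441.
taxon1–taxon3: 7/30 differ, p = 0.233, d = 0.280.
taxon2–taxon3: 12/30 differ, p = 0.400, d = 0.572.
The smallest distance is between taxon1 and taxon3.

taxon1 and taxon3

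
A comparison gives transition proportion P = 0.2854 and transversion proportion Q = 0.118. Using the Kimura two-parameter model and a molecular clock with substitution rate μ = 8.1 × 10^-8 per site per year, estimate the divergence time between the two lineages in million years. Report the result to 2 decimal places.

Under the Kimura two-parameter model, d = −½ ln(1 − 2P − Q) − ¼ ln(1 − 2Q).
1 − 2P − Q = 0.3112, giving −½ ln(0.3112) = 0.583660.
1 − 2Q = 0.764, giving −¼ ln(0.764) = 0.067297.
d = 0.583660 + 0.067297 = 0.650957.
Under a molecular clock d = 2μt, so t = d/(2μ) = 0.650957 / (2 × 8.1 × 10^-8) = 4.02 million years.

4.02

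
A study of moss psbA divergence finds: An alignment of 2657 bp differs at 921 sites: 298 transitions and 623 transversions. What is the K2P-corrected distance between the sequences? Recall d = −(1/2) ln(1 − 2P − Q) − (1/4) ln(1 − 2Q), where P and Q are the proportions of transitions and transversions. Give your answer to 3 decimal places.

P = 298/2657 ≈ 0.112157 and Q = 623/2657 ≈ 0.234475.
Under the Kimura two-parameter model, d = −½ ln(1 − 2P − Q) − ¼ ln(1 − 2Q).
1 − 2P − Q = 0.541211, giving −½ ln(0.541211) = 0.306973.
1 − 2Q = 0.53105, giving −¼ ln(0.53105) = 0.158225.
d = 0.306973 + 0.158225 = 0.465198.

0.465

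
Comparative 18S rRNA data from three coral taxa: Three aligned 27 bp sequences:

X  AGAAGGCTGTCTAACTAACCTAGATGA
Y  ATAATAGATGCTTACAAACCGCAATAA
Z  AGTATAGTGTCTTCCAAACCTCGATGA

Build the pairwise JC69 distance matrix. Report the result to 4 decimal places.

d(X,Y) = 0.7704, d(X,Z) = 0.3770, d(Y,Z) = 0.4408

X–Y: 13/27 sites differ → p ≈ 0.481481, d = −0.75 ln(1 − 0.641975) = 0.770364 ≈ 0.7704.
X–Z: 8/27 sites differ → p ≈ 0.296296, d = −0.75 ln(1 − 0.395061) = 0.376971 ≈ 0.3770.
Y–Z: 9/27 sites differ → p ≈ 0.333333, d = −0.75 ln(1 − 0.444444) = 0.440839 ≈ 0.4408.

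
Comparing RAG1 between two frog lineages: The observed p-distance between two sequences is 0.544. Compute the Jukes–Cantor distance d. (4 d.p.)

d = −(3/4) ln(1 − 4p/3) = −0.75 ln(1 − 0.725333) = −0.75 ln(0.274667)
  = −0.75 × (-1.292196) = 0.969147 substitutions/site.

0.9691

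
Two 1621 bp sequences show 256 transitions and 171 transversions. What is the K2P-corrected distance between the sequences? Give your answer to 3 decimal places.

P = 256/1621 ≈ 0.157927 and Q = 171/1621 ≈ 0.10549.
Under the Kimura two-parameter model, d = −½ ln(1 − 2P − Q) − ¼ ln(1 − 2Q).
1 − 2P − Q = 0.578656, giving −½ ln(0.578656) = 0.273524.
1 − 2Q = 0.78902, giving −¼ ln(0.78902) = 0.059241.
d = 0.273524 + 0.059241 = 0.332765.

0.333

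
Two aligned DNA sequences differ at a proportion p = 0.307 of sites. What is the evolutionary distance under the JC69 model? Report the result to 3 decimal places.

d = −(3/4) ln(1 − 4p/3) = −0.75 ln(1 − 0.409333) = −0.75 ln(0.590667)
  = −0.75 × (-0.526503) = 0.394877 substitutions/site.

0.395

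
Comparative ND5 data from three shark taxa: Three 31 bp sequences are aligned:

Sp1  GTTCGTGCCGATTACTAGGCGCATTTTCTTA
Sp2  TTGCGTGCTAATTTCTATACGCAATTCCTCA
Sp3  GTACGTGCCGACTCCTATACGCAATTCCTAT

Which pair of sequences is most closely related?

Sp2 and Sp3

Sp1–Sp2: 10/31 differ, p = 0.323, d = 0.422.
Sp1–Sp3: 9/31 differ, p = 0.290, d = 0.367.
Sp2–Sp3: 8/31 differ, p = 0.258, d = 0.316.
The smallest distance is between Sp2 and Sp3.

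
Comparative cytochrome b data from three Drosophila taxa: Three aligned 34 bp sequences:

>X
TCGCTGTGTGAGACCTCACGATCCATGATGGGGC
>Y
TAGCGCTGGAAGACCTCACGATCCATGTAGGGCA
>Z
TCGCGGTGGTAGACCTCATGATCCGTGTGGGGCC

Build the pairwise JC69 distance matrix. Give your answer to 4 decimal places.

d(X,Y) = 0.3265, d(X,Z) = 0.2824, d(Y,Z) = 0.2407

X–Y: 9/34 sites differ → p ≈ 0.264706, d = −0.75 ln(1 − 0.352941) = 0.326488 ≈ 0.3265.
X–Z: 8/34 sites differ → p ≈ 0.235294, d = −0.75 ln(1 − 0.313725) = 0.282358 ≈ 0.2824.
Y–Z: 7/34 sites differ → p ≈ 0.205882, d = −0.75 ln(1 − 0.274509) = 0.240680 ≈ 0.2407.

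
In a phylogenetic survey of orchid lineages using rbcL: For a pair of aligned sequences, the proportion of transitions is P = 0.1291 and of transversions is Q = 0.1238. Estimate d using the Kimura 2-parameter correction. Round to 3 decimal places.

0.312

Under the Kimura two-parameter model, d = −½ ln(1 − 2P − Q) − ¼ ln(1 − 2Q).
1 − 2P − Q = 0.618, giving −½ ln(0.618) = 0.240633.
1 − 2Q = 0.7524, giving −¼ ln(0.7524) = 0.071122.
d = 0.240633 + 0.071122 = 0.311755.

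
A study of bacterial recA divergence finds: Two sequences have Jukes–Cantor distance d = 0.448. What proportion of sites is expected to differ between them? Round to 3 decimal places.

p = (3/4)(1 − e^(−4d/3)) = 0.75 × (1 − e^(-0.597333)) = 0.75 × (1 − 0.550277) = 0.337292.

0.337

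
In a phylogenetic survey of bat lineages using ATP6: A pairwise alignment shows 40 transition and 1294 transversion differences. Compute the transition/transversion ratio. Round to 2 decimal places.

R = 40/1294 = 0.030911… ≈ 0.03 (to 2 d.p.).

0.03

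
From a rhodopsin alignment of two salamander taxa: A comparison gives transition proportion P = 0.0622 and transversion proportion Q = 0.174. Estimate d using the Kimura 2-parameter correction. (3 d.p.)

Under the Kimura two-parameter model, d = −½ ln(1 − 2P − Q) − ¼ ln(1 − 2Q).
1 − 2P − Q = 0.7016, giving −½ ln(0.7016) = 0.177196.
1 − 2Q = 0.652, giving −¼ ln(0.652) = 0.106928.
d = 0.177196 + 0.106928 = 0.284124.

0.284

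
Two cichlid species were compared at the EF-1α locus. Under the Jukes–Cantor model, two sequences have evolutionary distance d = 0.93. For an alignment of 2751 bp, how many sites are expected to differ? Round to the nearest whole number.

1466

Invert JC69: p = (3/4)(1 − e^(−4d/3)) = 0.75 × (1 − e^(-1.24)) = 0.75 × (1 − 0.289384) = 0.532962.
Expected differing sites = pL ≈ 0.532962 × 2751 = 1466.178462 ≈ 1466.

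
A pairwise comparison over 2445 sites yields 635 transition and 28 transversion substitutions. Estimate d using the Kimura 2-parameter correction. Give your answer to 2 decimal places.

0.38

P = 635/2445 ≈ 0.259714 and Q = 28/2445 ≈ 0.011452.
Under the Kimura two-parameter model, d = −½ ln(1 − 2P − Q) − ¼ ln(1 − 2Q).
1 − 2P − Q = 0.46912, giving −½ ln(0.46912) = 0.378448.
1 − 2Q = 0.977096, giving −¼ ln(0.977096) = 0.005793.
d = 0.378448 + 0.005793 = 0.384241.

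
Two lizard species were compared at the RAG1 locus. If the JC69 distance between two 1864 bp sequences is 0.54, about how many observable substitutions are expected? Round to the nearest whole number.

Invert JC69: p = (3/4)(1 − e^(−4d/3)) = 0.75 × (1 − e^(-0.72)) = 0.75 × (1 − 0.486752) = 0.384936.
Expected differing sites = pL ≈ 0.384936 × 1864 = 717.520704 ≈ 718.

718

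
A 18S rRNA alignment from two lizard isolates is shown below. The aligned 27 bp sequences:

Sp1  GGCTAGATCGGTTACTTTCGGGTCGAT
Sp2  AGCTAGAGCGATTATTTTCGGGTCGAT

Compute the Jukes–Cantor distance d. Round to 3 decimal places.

0.165

The sequences differ at 4 of 27 sites (1, 8, 11, 15), so p = 4/27 ≈ 0.148148.
d = −(3/4) ln(1 − 4p/3) = −0.75 ln(1 − 0.197531) = −0.75 ln(0.802469)
  = −0.75 × (-0.220062) = 0.165047 substitutions/site.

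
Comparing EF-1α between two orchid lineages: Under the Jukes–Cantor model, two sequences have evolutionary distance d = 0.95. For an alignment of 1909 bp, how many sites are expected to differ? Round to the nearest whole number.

1028

Invert JC69: p = (3/4)(1 − e^(−4d/3)) = 0.75 × (1 − e^(-1.266667)) = 0.75 × (1 − 0.281769) = 0.538673.
Expected differing sites = pL ≈ 0.538673 × 1909 = 1028.326757 ≈ 1028.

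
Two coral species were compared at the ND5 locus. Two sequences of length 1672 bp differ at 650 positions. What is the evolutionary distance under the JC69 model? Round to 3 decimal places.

0.548

p = 650/1672 ≈ 0.388756.
d = −(3/4) ln(1 − 4p/3) = −0.75 ln(1 − 0.518341) = −0.75 ln(0.481659)
  = −0.75 × (-0.730519) = 0.547889 substitutions/site.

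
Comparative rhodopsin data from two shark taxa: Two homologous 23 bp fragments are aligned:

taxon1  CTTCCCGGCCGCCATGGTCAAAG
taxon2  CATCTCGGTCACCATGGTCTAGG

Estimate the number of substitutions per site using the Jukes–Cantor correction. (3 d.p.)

The sequences differ at 6 of 23 sites (2, 5, 9, 11, 20, 22), so p = 6/23 ≈ 0.26087.
d = −(3/4) ln(1 − 4p/3) = −0.75 ln(1 − 0.347827) = −0.75 ln(0.652173)
  = −0.75 × (-0.427445) = 0.320584 substitutions/site.

0.321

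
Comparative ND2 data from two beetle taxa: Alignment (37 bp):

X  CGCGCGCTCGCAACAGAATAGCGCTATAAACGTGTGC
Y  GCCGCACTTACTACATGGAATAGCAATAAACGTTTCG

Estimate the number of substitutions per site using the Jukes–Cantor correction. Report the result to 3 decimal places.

The sequences differ at 16 of 37 sites, so p = 16/37 ≈ 0.432432.
d = −(3/4) ln(1 − 4p/3) = −0.75 ln(1 − 0.576576) = −0.75 ln(0.423424)
  = −0.75 × (-0.859381) = 0.644536 substitutions/site.

0.645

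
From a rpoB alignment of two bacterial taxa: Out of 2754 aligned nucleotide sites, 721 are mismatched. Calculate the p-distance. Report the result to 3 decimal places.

0.262

p = 721/2754 = 0.261801… ≈ 0.262 (to 3 d.p.).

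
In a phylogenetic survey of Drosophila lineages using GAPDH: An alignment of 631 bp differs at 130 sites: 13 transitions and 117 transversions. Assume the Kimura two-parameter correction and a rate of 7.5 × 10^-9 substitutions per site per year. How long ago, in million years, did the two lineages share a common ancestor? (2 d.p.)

P = 13/631 ≈ 0.020602 and Q = 117/631 ≈ 0.18542.
Under the Kimura two-parameter model, d = −½ ln(1 − 2P − Q) − ¼ ln(1 − 2Q).
1 − 2P − Q = 0.773376, giving −½ ln(0.773376) = 0.128495.
1 − 2Q = 0.62916, giving −¼ ln(0.62916) = 0.115842.
d = 0.128495 + 0.115842 = 0.244337.
Under a molecular clock d = 2μt, so t = d/(2μ) = 0.244337 / (2 × 7.5 × 10^-9) = 16.29 million years.

16.29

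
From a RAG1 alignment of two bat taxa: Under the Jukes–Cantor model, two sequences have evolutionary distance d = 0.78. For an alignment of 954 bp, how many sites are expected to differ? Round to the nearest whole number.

Invert JC69: p = (3/4)(1 − e^(−4d/3)) = 0.75 × (1 − e^(-1.04)) = 0.75 × (1 − 0.353455) = 0.484909.
Expected differing sites = pL ≈ 0.484909 × 954 = 462.603186 ≈ 463.

463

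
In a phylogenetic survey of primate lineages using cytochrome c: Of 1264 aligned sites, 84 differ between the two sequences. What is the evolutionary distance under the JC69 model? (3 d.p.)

p = 84/1264 ≈ 0.066456.
d = −(3/4) ln(1 − 4p/3) = −0.75 ln(1 − 0.088608) = −0.75 ln(0.911392)
  = −0.75 × (-0.092782) = 0.069587 substitutions/site.

0.070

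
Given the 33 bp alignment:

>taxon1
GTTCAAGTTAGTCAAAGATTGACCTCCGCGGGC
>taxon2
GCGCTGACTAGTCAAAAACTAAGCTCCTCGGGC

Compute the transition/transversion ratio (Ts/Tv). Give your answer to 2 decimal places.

Transitions are A↔G and C↔T; transversions are all other mismatches.
Transitions: 7. Transversions: 4.
R = 7/4 = 1.75.

1.75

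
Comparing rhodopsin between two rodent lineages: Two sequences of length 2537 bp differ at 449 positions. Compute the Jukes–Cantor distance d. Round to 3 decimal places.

0.202

p = 449/2537 ≈ 0.176981.
d = −(3/4) ln(1 − 4p/3) = −0.75 ln(1 − 0.235975) = −0.75 ln(0.764025)
  = −0.75 × (-0.269155) = 0.201866 substitutions/site.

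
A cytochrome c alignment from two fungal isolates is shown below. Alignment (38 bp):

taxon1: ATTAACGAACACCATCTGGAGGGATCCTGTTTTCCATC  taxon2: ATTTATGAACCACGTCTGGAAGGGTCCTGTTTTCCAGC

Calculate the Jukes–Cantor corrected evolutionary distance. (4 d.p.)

0.2471

The sequences differ at 8 of 38 sites (4, 6, 11, 12, 14, 21, 24, 37), so p = 8/38 ≈ 0.210526.
d = −(3/4) ln(1 − 4p/3) = −0.75 ln(1 − 0.280701) = −0.75 ln(0.719299)
  = −0.75 × (-0.329478) = 0.247109 substitutions/site.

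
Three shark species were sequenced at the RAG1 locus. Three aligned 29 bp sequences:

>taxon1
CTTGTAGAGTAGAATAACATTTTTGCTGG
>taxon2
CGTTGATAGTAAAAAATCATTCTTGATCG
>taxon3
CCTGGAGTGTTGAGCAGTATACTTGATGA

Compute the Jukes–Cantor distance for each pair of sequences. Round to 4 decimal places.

d(taxon1,taxon2) = 0.4618, d(taxon1,taxon3) = 0.6018, d(taxon2,taxon3) = 0.6829

taxon1–taxon2: 10/29 sites differ → p ≈ 0.344828, d = −0.75 ln(1 − 0.459771) = 0.461822 ≈ 0.4618.
taxon1–taxon3: 12/29 sites differ → p ≈ 0.413793, d = −0.75 ln(1 − 0.551724) = 0.601760 ≈ 0.6018.
taxon2–taxon3: 13/29 sites differ → p ≈ 0.448276, d = −0.75 ln(1 − 0.597701) = 0.682920 ≈ 0.6829.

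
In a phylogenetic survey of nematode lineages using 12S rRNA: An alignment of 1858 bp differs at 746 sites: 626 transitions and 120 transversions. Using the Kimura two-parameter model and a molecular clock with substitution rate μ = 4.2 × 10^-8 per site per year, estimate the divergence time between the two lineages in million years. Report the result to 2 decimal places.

P = 626/1858 ≈ 0.336921 and Q = 120/1858 ≈ 0.064586.
Under the Kimura two-parameter model, d = −½ ln(1 − 2P − Q) − ¼ ln(1 − 2Q).
1 − 2P − Q = 0.261572, giving −½ ln(0.261572) = 0.670523.
1 − 2Q = 0.870828, giving −¼ ln(0.870828) = 0.034578.
d = 0.670523 + 0.034578 = 0.705101.
Under a molecular clock d = 2μt, so t = d/(2μ) = 0.705101 / (2 × 4.2 × 10^-8) = 8.39 million years.

8.39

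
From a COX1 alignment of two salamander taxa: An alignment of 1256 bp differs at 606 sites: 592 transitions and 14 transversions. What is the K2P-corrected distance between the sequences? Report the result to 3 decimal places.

1.543

P = 592/1256 ≈ 0.471338 and Q = 14/1256 ≈ 0.011146.
Under the Kimura two-parameter model, d = −½ ln(1 − 2P − Q) − ¼ ln(1 − 2Q).
1 − 2P − Q = 0.046178, giving −½ ln(0.046178) = 1.537626.
1 − 2Q = 0.977708, giving −¼ ln(0.977708) = 0.005636.
d = 1.537626 + 0.005636 = 1.543262.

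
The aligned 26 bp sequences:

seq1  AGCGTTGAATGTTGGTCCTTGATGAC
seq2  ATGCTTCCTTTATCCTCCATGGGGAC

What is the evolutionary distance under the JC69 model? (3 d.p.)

0.824

The sequences differ at 13 of 26 sites, so p = 13/26 = 0.5.
d = −(3/4) ln(1 − 4p/3) = −0.75 ln(1 − 0.666667) = −0.75 ln(0.333333)
  = −0.75 × (-1.098613) = 0.823960 substitutions/site.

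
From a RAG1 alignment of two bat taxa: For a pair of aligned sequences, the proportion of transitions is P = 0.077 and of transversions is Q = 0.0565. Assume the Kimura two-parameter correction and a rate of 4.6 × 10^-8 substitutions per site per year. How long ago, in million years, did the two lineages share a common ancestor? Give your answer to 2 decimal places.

Under the Kimura two-parameter model, d = −½ ln(1 − 2P − Q) − ¼ ln(1 − 2Q).
1 − 2P − Q = 0.7895, giving −½ ln(0.7895) = 0.118178.
1 − 2Q = 0.887, giving −¼ ln(0.887) = 0.029978.
d = 0.118178 + 0.029978 = 0.148156.
Under a molecular clock d = 2μt, so t = d/(2μ) = 0.148156 / (2 × 4.6 × 10^-8) = 1.61 million years.

1.61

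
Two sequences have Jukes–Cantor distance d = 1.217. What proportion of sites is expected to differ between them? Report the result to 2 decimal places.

0.60

p = (3/4)(1 − e^(−4d/3)) = 0.75 × (1 − e^(-1.622667)) = 0.75 × (1 − 0.197372) = 0.601971.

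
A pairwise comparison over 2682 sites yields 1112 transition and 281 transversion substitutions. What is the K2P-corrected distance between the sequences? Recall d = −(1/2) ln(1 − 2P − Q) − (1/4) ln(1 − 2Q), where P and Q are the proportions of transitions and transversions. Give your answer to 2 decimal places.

1.42

P = 1112/2682 ≈ 0.414616 and Q = 281/2682 ≈ 0.104773.
Under the Kimura two-parameter model, d = −½ ln(1 − 2P − Q) − ¼ ln(1 − 2Q).
1 − 2P − Q = 0.065995, giving −½ ln(0.065995) = 1.359088.
1 − 2Q = 0.790454, giving −¼ ln(0.790454) = 0.058787.
d = 1.359088 + 0.058787 = 1.417875.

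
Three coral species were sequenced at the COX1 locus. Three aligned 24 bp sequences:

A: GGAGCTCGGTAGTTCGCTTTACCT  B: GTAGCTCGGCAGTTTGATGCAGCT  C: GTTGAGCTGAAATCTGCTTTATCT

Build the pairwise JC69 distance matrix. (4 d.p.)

A–B: 7/24 sites differ → p ≈ 0.291667, d = −0.75 ln(1 − 0.388889) = 0.369358 ≈ 0.3694.
A–C: 10/24 sites differ → p ≈ 0.416667, d = −0.75 ln(1 − 0.555556) = 0.608198 ≈ 0.6082.
B–C: 11/24 sites differ → p ≈ 0.458333, d = −0.75 ln(1 − 0.611111) = 0.708346 ≈ 0.7083.

d(A,B) = 0.3694, d(A,C) = 0.6082, d(B,C) = 0.7083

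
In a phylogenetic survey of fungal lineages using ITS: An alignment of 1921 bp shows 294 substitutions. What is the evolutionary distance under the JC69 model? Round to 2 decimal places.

0.17

p = 294/1921 ≈ 0.153045.
d = −(3/4) ln(1 − 4p/3) = −0.75 ln(1 − 0.20406) = −0.75 ln(0.79594)
  = −0.75 × (-0.228231) = 0.171173 substitutions/site.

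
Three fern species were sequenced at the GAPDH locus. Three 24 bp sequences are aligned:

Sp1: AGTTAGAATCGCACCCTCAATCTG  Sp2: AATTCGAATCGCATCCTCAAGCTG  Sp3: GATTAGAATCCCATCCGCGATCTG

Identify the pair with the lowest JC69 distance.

Sp1 and Sp2

Sp1–Sp2: 4/24 differ, p = 0.167, d = 0.188.
Sp1–Sp3: 6/24 differ, p = 0.250, d = 0.304.
Sp2–Sp3: 6/24 differ, p = 0.250, d = 0.304.
The smallest distance is between Sp1 and Sp2.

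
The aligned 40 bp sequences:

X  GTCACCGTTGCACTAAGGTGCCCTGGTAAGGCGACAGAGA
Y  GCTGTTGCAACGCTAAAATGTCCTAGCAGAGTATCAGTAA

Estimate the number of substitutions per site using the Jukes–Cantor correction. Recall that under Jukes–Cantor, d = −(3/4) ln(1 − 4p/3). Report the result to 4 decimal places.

The sequences differ at 21 of 40 sites, so p = 21/40 = 0.525.
d = −(3/4) ln(1 − 4p/3) = −0.75 ln(1 − 0.7) = −0.75 ln(0.3)
  = −0.75 × (-1.203973) = 0.902980 substitutions/site.

0.9030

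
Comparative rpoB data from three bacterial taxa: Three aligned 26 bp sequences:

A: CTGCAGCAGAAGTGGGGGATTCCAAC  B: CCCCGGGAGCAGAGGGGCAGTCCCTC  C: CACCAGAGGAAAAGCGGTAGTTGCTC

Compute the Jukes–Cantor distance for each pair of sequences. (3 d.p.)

A–B: 10/26 sites differ → p ≈ 0.384615, d = −0.75 ln(1 − 0.51282) = 0.539341 ≈ 0.539.
A–C: 13/26 sites differ → p = 0.5, d = −0.75 ln(1 − 0.666667) = 0.823960 ≈ 0.824.
B–C: 10/26 sites differ → p ≈ 0.384615, d = −0.75 ln(1 − 0.51282) = 0.539341 ≈ 0.539.

d(A,B) = 0.539, d(A,C) = 0.824, d(B,C) = 0.539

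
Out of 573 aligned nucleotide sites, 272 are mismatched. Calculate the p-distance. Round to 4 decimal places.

0.4747

p = 272/573 = 0.474694… ≈ 0.4747 (to 4 d.p.).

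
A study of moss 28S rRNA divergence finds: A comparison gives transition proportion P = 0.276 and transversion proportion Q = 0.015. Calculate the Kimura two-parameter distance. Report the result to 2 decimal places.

Under the Kimura two-parameter model, d = −½ ln(1 − 2P − Q) − ¼ ln(1 − 2Q).
1 − 2P − Q = 0.433, giving −½ ln(0.433) = 0.418509.
1 − 2Q = 0.97, giving −¼ ln(0.97) = 0.007615.
d = 0.418509 + 0.007615 = 0.426124.

0.43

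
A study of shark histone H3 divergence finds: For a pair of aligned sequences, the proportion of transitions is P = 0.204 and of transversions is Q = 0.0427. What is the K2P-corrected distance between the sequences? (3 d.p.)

Under the Kimura two-parameter model, d = −½ ln(1 − 2P − Q) − ¼ ln(1 − 2Q).
1 − 2P − Q = 0.5493, giving −½ ln(0.5493) = 0.299555.
1 − 2Q = 0.9146, giving −¼ ln(0.9146) = 0.022317.
d = 0.299555 + 0.022317 = 0.321872.

0.322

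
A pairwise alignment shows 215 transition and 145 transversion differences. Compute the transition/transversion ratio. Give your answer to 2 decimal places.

1.48

R = 215/145 = 1.482758… ≈ 1.48 (to 2 d.p.).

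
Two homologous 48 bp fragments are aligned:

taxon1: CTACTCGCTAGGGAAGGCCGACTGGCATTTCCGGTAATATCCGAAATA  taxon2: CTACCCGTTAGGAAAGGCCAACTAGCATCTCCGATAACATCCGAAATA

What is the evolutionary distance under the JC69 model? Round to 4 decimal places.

The sequences differ at 8 of 48 sites (5, 8, 13, 20, 24, 29, 34, 38), so p = 8/48 ≈ 0.166667.
d = −(3/4) ln(1 − 4p/3) = −0.75 ln(1 − 0.222223) = −0.75 ln(0.777777)
  = −0.75 × (-0.251315) = 0.188486 substitutions/site.

0.1885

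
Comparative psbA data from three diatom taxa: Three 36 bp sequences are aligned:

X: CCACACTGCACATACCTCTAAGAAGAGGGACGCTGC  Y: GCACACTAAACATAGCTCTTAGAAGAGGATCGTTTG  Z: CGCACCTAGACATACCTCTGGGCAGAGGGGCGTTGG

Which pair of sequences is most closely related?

X and Y

X–Y: 10/36 differ, p = 0.278, d = 0.347.
X–Z: 12/36 differ, p = 0.333, d = 0.441.
Y–Z: 13/36 differ, p = 0.361, d = 0.493.
The smallest distance is between X and Y.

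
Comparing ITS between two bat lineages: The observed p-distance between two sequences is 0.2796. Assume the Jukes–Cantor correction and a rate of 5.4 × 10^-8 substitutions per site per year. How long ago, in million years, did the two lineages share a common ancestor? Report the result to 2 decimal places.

3.24

d = −(3/4) ln(1 − 4p/3) = −0.75 ln(1 − 0.3728) = −0.75 ln(0.6272)
  = −0.75 × (-0.466490) = 0.349868 substitutions/site.
Under a molecular clock d = 2μt, so t = d/(2μ) = 0.349868 / (2 × 5.4 × 10^-8) = 3.24 million years.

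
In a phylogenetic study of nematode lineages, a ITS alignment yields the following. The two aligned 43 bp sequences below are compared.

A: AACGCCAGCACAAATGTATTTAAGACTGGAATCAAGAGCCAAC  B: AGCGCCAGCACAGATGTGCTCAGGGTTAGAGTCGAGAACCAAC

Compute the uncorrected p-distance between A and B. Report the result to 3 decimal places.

The sequences differ at 12 of 43 positions.
p = 12/43 = 0.279069… ≈ 0.279 (to 3 d.p.).

0.279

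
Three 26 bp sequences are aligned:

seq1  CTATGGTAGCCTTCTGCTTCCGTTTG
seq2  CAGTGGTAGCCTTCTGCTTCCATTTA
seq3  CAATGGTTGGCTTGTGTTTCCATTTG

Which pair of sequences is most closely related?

seq1–seq2: 4/26 differ, p = 0.154, d = 0.172.
seq1–seq3: 6/26 differ, p = 0.231, d = 0.276.
seq2–seq3: 6/26 differ, p = 0.231, d = 0.276.
The smallest distance is between seq1 and seq2.

seq1 and seq2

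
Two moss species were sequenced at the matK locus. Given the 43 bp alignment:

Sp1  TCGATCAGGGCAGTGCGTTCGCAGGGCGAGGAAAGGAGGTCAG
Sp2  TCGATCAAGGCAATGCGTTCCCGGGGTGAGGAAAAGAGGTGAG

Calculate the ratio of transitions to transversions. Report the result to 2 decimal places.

2.50

Transitions are A↔G and C↔T; transversions are all other mismatches.
Transitions: 5. Transversions: 2.
R = 5/2 = 2.50.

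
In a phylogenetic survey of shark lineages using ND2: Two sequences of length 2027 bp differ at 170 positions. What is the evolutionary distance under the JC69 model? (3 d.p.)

p = 170/2027 ≈ 0.083868.
d = −(3/4) ln(1 − 4p/3) = −0.75 ln(1 − 0.111824) = −0.75 ln(0.888176)
  = −0.75 × (-0.118585) = 0.088939 substitutions/site.

0.089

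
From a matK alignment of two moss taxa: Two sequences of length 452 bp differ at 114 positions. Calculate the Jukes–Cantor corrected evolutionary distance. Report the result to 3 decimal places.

p = 114/452 ≈ 0.252212.
d = −(3/4) ln(1 − 4p/3) = −0.75 ln(1 − 0.336283) = −0.75 ln(0.663717)
  = −0.75 × (-0.409899) = 0.307424 substitutions/site.

0.307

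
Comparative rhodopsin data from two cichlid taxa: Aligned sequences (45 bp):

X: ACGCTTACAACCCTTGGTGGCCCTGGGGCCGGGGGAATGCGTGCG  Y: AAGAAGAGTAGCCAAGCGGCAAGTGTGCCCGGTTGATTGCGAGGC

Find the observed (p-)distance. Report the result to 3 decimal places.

0.511

The sequences differ at 23 of 45 positions.
p = 23/45 = 0.511111… ≈ 0.511 (to 3 d.p.).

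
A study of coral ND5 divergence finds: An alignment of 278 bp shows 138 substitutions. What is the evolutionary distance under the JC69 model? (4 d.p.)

0.8132

p = 138/278 ≈ 0.496403.
d = −(3/4) ln(1 − 4p/3) = −0.75 ln(1 − 0.661871) = −0.75 ln(0.338129)
  = −0.75 × (-1.084328) = 0.813246 substitutions/site.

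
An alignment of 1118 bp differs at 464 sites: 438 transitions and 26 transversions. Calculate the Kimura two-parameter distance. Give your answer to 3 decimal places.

P = 438/1118 ≈ 0.391771 and Q = 26/1118 ≈ 0.023256.
Under the Kimura two-parameter model, d = −½ ln(1 − 2P − Q) − ¼ ln(1 − 2Q).
1 − 2P − Q = 0.193202, giving −½ ln(0.193202) = 0.822010.
1 − 2Q = 0.953488, giving −¼ ln(0.953488) = 0.011907.
d = 0.822010 + 0.011907 = 0.833917.

0.834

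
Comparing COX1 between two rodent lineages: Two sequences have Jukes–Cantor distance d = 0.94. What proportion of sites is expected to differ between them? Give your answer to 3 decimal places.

p = (3/4)(1 − e^(−4d/3)) = 0.75 × (1 − e^(-1.253333)) = 0.75 × (1 − 0.285551) = 0.535837.

0.536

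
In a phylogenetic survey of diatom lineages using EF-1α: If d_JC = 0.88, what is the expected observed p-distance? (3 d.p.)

0.518

p = (3/4)(1 − e^(−4d/3)) = 0.75 × (1 − e^(-1.173333)) = 0.75 × (1 − 0.309334) = 0.518000.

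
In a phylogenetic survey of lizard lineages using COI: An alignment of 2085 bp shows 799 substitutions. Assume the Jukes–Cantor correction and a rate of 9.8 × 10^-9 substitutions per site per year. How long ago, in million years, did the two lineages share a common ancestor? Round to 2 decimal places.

p = 799/2085 ≈ 0.383213.
d = −(3/4) ln(1 − 4p/3) = −0.75 ln(1 − 0.510951) = −0.75 ln(0.489049)
  = −0.75 × (-0.715293) = 0.536470 substitutions/site.
Under a molecular clock d = 2μt, so t = d/(2μ) = 0.536470 / (2 × 9.8 × 10^-9) = 27.37 million years.

27.37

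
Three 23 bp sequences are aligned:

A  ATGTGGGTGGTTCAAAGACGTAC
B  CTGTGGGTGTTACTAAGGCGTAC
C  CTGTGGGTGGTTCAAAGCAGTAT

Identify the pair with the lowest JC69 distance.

A and C

A–B: 5/23 differ, p = 0.217, d = 0.257.
A–C: 4/23 differ, p = 0.174, d = 0.198.
B–C: 6/23 differ, p = 0.261, d = 0.321.
The smallest distance is between A and C.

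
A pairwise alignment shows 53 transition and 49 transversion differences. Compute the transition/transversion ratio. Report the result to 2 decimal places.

R = 53/49 = 1.081632… ≈ 1.08 (to 2 d.p.).

1.08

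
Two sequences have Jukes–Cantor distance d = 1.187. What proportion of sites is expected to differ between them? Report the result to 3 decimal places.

0.596

p = (3/4)(1 − e^(−4d/3)) = 0.75 × (1 − e^(-1.582667)) = 0.75 × (1 − 0.205426) = 0.595931.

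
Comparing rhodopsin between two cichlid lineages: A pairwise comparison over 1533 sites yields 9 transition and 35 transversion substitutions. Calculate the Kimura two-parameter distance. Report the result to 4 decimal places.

P = 9/1533 ≈ 0.005871 and Q = 35/1533 ≈ 0.022831.
Under the Kimura two-parameter model, d = −½ ln(1 − 2P − Q) − ¼ ln(1 − 2Q).
1 − 2P − Q = 0.965427, giving −½ ln(0.965427) = 0.017592.
1 − 2Q = 0.954338, giving −¼ ln(0.954338) = 0.011684.
d = 0.017592 + 0.011684 = 0.029276.

0.0293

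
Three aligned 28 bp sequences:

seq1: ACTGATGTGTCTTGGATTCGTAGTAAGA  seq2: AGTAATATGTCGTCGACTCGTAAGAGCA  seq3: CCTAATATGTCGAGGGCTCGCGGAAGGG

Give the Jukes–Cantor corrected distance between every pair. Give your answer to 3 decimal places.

seq1–seq2: 10/28 sites differ → p ≈ 0.357143, d = −0.75 ln(1 − 0.476191) = 0.484971 ≈ 0.485.
seq1–seq3: 12/28 sites differ → p ≈ 0.428571, d = −0.75 ln(1 − 0.571428) = 0.635472 ≈ 0.635.
seq2–seq3: 11/28 sites differ → p ≈ 0.392857, d = −0.75 ln(1 − 0.523809) = 0.556452 ≈ 0.556.

d(seq1,seq2) = 0.485, d(seq1,seq3) = 0.635, d(seq2,seq3) = 0.556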